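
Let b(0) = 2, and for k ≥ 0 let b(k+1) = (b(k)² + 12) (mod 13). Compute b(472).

Computing terms: b(0) = 2; b(1) = 3; b(2) = 8; b(3) = 11; b(4) = 3.
Since b(4) = b(1) = 3, the sequence is eventually periodic: after a pre-period of length 1 it cycles with period 3.
For k ≥ 1, b(k) depends only on (k - 1) mod 3. (472 - 1) mod 3 = 0, so b(472) = b(1) = 3.

3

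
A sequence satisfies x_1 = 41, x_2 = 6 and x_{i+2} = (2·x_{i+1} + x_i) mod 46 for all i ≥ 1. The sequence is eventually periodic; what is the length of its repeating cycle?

22

x_1 = 41,  x_2 = 6,  x_3 = 7,  x_4 = 20,  x_5 = 1,  x_6 = 22,  x_7 = 45,  x_8 = 20,  x_9 = 39,  x_{10} = 6,  x_{11} = 5,  x_{12} = 16,  x_{13} = 37,  x_{14} = 44,  x_{15} = 33,  x_{16} = 18,  x_{17} = 23,  x_{18} = 18,  x_{19} = 13,  x_{20} = 44,  x_{21} = 9,  x_{22} = 16,  x_{23} = 41,  x_{24} = 6.
Since (x_{23}, x_{24}) = (x_1, x_2) = (41, 6) (two consecutive terms determine the rest), the sequence is periodic with period 22.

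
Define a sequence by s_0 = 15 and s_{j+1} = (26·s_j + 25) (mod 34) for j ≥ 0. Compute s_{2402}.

s_0 = 15; s_1 = 7; s_2 = 3; s_3 = 1; s_4 = 17; s_5 = 25; s_6 = 29; s_7 = 31; s_8 = 15.
Since s_8 = s_0 = 15, the sequence is periodic with period 8.
So s_{2402} = s_{0 + ((2402-0) mod 8)} = s_2 = 3.

3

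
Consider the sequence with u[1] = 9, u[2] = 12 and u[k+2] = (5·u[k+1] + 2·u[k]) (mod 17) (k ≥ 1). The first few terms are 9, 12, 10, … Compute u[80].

Computing terms: u[1] = 9; u[2] = 12; u[3] = 10; u[4] = 6; u[5] = 16; u[6] = 7; u[7] = 16; u[8] = 9; u[9] = 9; u[10] = 12.
Since (u[9], u[10]) = (u[1], u[2]) = (9, 12) (two consecutive terms determine the rest), the sequence is periodic with period 8.
(80 - 1) mod 8 = 7, so u[80] = u[8] = 9.

9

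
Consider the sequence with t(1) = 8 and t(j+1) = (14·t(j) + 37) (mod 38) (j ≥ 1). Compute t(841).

1

t(1) = 8,  t(2) = 35,  t(3) = 33,  t(4) = 5,  t(5) = 31,  t(6) = 15,  t(7) = 19,  t(8) = 37,  t(9) = 23,  t(10) = 17,  t(11) = 9,  t(12) = 11,  t(13) = 1,  t(14) = 13,  t(15) = 29,  t(16) = 25,  t(17) = 7,  t(18) = 21,  t(19) = 27,  t(20) = 35.
Since t(20) = t(2) = 35, the sequence is eventually periodic: after a pre-period of length 1 it cycles with period 18.
For j ≥ 2, t(j) depends only on (j - 2) mod 18. (841 - 2) mod 18 = 11, so t(841) = t(13) = 1.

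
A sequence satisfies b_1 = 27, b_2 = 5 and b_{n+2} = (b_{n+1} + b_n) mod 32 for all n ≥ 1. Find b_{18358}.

Computing terms: b_1 = 27; b_2 = 5; b_3 = 0; b_4 = 5; b_5 = 5; b_6 = 10; b_7 = 15; b_8 = 25; b_9 = 8; b_{10} = 1; b_{11} = 9; b_{12} = 10; b_{13} = 19; b_{14} = 29; b_{15} = 16; b_{16} = 13; b_{17} = 29; b_{18} = 10; b_{19} = 7; b_{20} = 17; b_{21} = 24; b_{22} = 9; b_{23} = 1; b_{24} = 10; b_{25} = 11; b_{26} = 21; b_{27} = 0; b_{28} = 21; b_{29} = 21; b_{30} = 10; b_{31} = 31; b_{32} = 9; b_{33} = 8; b_{34} = 17; b_{35} = 25; b_{36} = 10; b_{37} = 3; b_{38} = 13; b_{39} = 16; b_{40} = 29; b_{41} = 13; b_{42} = 10; b_{43} = 23; b_{44} = 1; b_{45} = 24; b_{46} = 25; b_{47} = 17; b_{48} = 10; b_{49} = 27; b_{50} = 5.
Since (b_{49}, b_{50}) = (b_1, b_2) = (27, 5) (two consecutive terms determine the rest), the sequence is periodic with period 48.
So b_{18358} = b_{1 + ((18358-1) mod 48)} = b_{22} = 9.

9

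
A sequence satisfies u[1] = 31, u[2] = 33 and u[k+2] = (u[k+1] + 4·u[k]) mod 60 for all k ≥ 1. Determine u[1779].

37

We have u[1] = 31; u[2] = 33; u[3] = 37; u[4] = 49; u[5] = 17; u[6] = 33; u[7] = 41; u[8] = 53; u[9] = 37; u[10] = 9; u[11] = 37; u[12] = 13; u[13] = 41; u[14] = 33; u[15] = 17; u[16] = 29; u[17] = 37; u[18] = 33; u[19] = 1; u[20] = 13; u[21] = 17; u[22] = 9; u[23] = 17; u[24] = 53; u[25] = 1; u[26] = 33; u[27] = 37.
Since (u[26], u[27]) = (u[2], u[3]) = (33, 37) (two consecutive terms determine the rest), the sequence is eventually periodic: after a pre-period of length 1 it cycles with period 24.
For k ≥ 2, u[k] depends only on (k - 2) mod 24. (1779 - 2) mod 24 = 1, so u[1779] = u[3] = 37.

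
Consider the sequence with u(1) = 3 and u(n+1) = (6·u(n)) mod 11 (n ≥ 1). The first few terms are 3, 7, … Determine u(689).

Computing terms: u(1) = 3; u(2) = 7; u(3) = 9; u(4) = 10; u(5) = 5; u(6) = 8; u(7) = 4; u(8) = 2; u(9) = 1; u(10) = 6; u(11) = 3.
Since u(11) = u(1) = 3, the sequence is periodic with period 10.
So u(689) = u(1 + ((689-1) mod 10)) = u(9) = 1.

1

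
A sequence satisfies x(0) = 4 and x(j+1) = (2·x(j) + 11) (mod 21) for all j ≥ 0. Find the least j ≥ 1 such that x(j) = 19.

We have x(0) = 4,  x(1) = 19,  x(2) = 7,  x(3) = 4.
Since x(3) = x(0) = 4, the sequence is periodic with period 3.
The value 19 first appears (with j ≥ 1) at x(1).

1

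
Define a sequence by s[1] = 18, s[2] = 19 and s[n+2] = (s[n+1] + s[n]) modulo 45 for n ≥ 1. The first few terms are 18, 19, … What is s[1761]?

3

Listing terms: s[1] = 18; s[2] = 19; s[3] = 37; s[4] = 11; s[5] = 3; s[6] = 14; s[7] = 17; s[8] = 31; s[9] = 3; s[10] = 34; s[11] = 37; s[12] = 26; s[13] = 18; s[14] = 44; s[15] = 17; s[16] = 16; s[17] = 33; s[18] = 4; s[19] = 37; s[20] = 41; s[21] = 33; s[22] = 29; s[23] = 17; s[24] = 1; s[25] = 18; s[26] = 19.
Since (s[25], s[26]) = (s[1], s[2]) = (18, 19) (two consecutive terms determine the rest), the sequence is periodic with period 24.
So s[1761] = s[1 + ((1761-1) mod 24)] = s[9] = 3.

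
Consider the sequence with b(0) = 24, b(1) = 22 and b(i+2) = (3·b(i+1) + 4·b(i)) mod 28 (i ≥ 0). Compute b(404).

We have b(0) = 24, b(1) = 22, b(2) = 22, b(3) = 14, b(4) = 18, b(5) = 26, b(6) = 10, b(7) = 22, b(8) = 22.
Since (b(7), b(8)) = (b(1), b(2)) = (22, 22) (two consecutive terms determine the rest), the sequence is eventually periodic: after a pre-period of length 1 it cycles with period 6.
For i ≥ 1, b(i) depends only on (i - 1) mod 6. (404 - 1) mod 6 = 1, so b(404) = b(2) = 22.

22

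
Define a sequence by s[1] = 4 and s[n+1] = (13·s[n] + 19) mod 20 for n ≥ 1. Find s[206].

Computing terms: s[1] = 4; s[2] = 11; s[3] = 2; s[4] = 5; s[5] = 4.
Since s[5] = s[1] = 4, the sequence is periodic with period 4.
(206 - 1) mod 4 = 1, so s[206] = s[2] = 11.

11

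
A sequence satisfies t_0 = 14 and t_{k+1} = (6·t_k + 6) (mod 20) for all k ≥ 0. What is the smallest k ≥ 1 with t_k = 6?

Computing terms: t_0 = 14, t_1 = 10, t_2 = 6, t_3 = 2, t_4 = 18, t_5 = 14.
Since t_5 = t_0 = 14, the sequence is periodic with period 5.
The value 6 first appears (with k ≥ 1) at t_2.

2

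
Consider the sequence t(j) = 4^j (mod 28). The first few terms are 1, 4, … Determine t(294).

8

t(0) = 1,  t(1) = 4,  t(2) = 16,  t(3) = 8,  t(4) = 4.
Since t(4) = t(1) = 4, the sequence is eventually periodic: after a pre-period of length 1 it cycles with period 3.
For j ≥ 1, t(j) depends only on (j - 1) mod 3. (294 - 1) mod 3 = 2, so t(294) = t(3) = 8.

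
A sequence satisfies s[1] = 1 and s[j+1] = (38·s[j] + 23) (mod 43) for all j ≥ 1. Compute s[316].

s[1] = 1,  s[2] = 18,  s[3] = 19,  s[4] = 14,  s[5] = 39,  s[6] = 0,  s[7] = 23,  s[8] = 37,  s[9] = 10,  s[10] = 16,  s[11] = 29,  s[12] = 7,  s[13] = 31,  s[14] = 40,  s[15] = 38,  s[16] = 5,  s[17] = 41,  s[18] = 33,  s[19] = 30,  s[20] = 2,  s[21] = 13,  s[22] = 1.
The sequence repeats with period 21.
So s[316] = s[1 + ((316-1) mod 21)] = s[1] = 1.

1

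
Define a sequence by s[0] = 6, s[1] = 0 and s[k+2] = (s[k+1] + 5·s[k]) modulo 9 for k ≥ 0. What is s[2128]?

0

Computing terms: s[0] = 6,  s[1] = 0,  s[2] = 3,  s[3] = 3,  s[4] = 0,  s[5] = 6,  s[6] = 6,  s[7] = 0.
The sequence repeats with period 6.
So s[2128] = s[0 + ((2128-0) mod 6)] = s[4] = 0.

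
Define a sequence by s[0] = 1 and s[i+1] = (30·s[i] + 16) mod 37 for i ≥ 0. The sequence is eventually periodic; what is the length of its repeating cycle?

18

We have s[0] = 1, s[1] = 9, s[2] = 27, s[3] = 12, s[4] = 6, s[5] = 11, s[6] = 13, s[7] = 36, s[8] = 23, s[9] = 3, s[10] = 32, s[11] = 14, s[12] = 29, s[13] = 35, s[14] = 30, s[15] = 28, s[16] = 5, s[17] = 18, s[18] = 1.
The sequence repeats with period 18.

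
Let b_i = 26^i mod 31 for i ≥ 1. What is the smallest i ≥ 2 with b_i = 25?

Listing terms: b_1 = 26; b_2 = 25; b_3 = 30; b_4 = 5; b_5 = 6; b_6 = 1; b_7 = 26.
The sequence repeats with period 6.
The value 25 first appears (with i ≥ 2) at b_2.

2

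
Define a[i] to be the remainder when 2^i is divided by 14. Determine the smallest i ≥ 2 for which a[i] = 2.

4

Listing terms: a[1] = 2,  a[2] = 4,  a[3] = 8,  a[4] = 2.
Since a[4] = a[1] = 2, the sequence is periodic with period 3.
The value 2 next appears (with i ≥ 2) at a[4].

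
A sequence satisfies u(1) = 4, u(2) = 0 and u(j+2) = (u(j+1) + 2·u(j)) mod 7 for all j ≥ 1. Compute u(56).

0

We have u(1) = 4; u(2) = 0; u(3) = 1; u(4) = 1; u(5) = 3; u(6) = 5; u(7) = 4; u(8) = 0.
The sequence repeats with period 6.
So u(56) = u(1 + ((56-1) mod 6)) = u(2) = 0.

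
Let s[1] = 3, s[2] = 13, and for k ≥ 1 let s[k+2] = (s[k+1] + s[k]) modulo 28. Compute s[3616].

s[1] = 3,  s[2] = 13,  s[3] = 16,  s[4] = 1,  s[5] = 17,  s[6] = 18,  s[7] = 7,  s[8] = 25,  s[9] = 4,  s[10] = 1,  s[11] = 5,  s[12] = 6,  s[13] = 11,  s[14] = 17,  s[15] = 0,  s[16] = 17,  s[17] = 17,  s[18] = 6,  s[19] = 23,  s[20] = 1,  s[21] = 24,  s[22] = 25,  s[23] = 21,  s[24] = 18,  s[25] = 11,  s[26] = 1,  s[27] = 12,  s[28] = 13,  s[29] = 25,  s[30] = 10,  s[31] = 7,  s[32] = 17,  s[33] = 24,  s[34] = 13,  s[35] = 9,  s[36] = 22,  s[37] = 3,  s[38] = 25,  s[39] = 0,  s[40] = 25,  s[41] = 25,  s[42] = 22,  s[43] = 19,  s[44] = 13,  s[45] = 4,  s[46] = 17,  s[47] = 21,  s[48] = 10,  s[49] = 3,  s[50] = 13.
Since (s[49], s[50]) = (s[1], s[2]) = (3, 13) (two consecutive terms determine the rest), the sequence is periodic with period 48.
(3616 - 1) mod 48 = 15, so s[3616] = s[16] = 17.

17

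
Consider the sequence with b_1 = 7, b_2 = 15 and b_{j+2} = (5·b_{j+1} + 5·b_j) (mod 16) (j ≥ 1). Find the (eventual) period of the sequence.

24

b_1 = 7; b_2 = 15; b_3 = 14; b_4 = 1; b_5 = 11; b_6 = 12; b_7 = 3; b_8 = 11; b_9 = 6; b_{10} = 5; b_{11} = 7; b_{12} = 12; b_{13} = 15; b_{14} = 7; b_{15} = 14; b_{16} = 9; b_{17} = 3; b_{18} = 12; b_{19} = 11; b_{20} = 3; b_{21} = 6; b_{22} = 13; b_{23} = 15; b_{24} = 12; b_{25} = 7; b_{26} = 15.
Since (b_{25}, b_{26}) = (b_1, b_2) = (7, 15) (two consecutive terms determine the rest), the sequence is periodic with period 24.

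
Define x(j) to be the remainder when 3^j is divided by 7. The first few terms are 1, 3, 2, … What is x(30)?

1

We have x(0) = 1, x(1) = 3, x(2) = 2, x(3) = 6, x(4) = 4, x(5) = 5, x(6) = 1.
The sequence repeats with period 6.
So x(30) = x(0 + ((30-0) mod 6)) = x(0) = 1.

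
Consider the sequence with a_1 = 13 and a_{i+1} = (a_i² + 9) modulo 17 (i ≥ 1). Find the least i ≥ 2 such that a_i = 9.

5

Computing terms: a_1 = 13, a_2 = 8, a_3 = 5, a_4 = 0, a_5 = 9, a_6 = 5.
Since a_6 = a_3 = 5, the sequence is eventually periodic: after a pre-period of length 2 it cycles with period 3.
The value 9 first appears (with i ≥ 2) at a_5.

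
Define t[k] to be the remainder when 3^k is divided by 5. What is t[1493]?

t[1] = 3,  t[2] = 4,  t[3] = 2,  t[4] = 1,  t[5] = 3.
Since t[5] = t[1] = 3, the sequence is periodic with period 4.
So t[1493] = t[1 + ((1493-1) mod 4)] = t[1] = 3.

3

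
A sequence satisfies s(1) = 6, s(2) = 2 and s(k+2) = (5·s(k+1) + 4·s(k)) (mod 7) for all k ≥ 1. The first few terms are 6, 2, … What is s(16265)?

s(1) = 6, s(2) = 2, s(3) = 6, s(4) = 3, s(5) = 4, s(6) = 4, s(7) = 1, s(8) = 0, s(9) = 4, s(10) = 6, s(11) = 4, s(12) = 2, s(13) = 5, s(14) = 5, s(15) = 3, s(16) = 0, s(17) = 5, s(18) = 4, s(19) = 5, s(20) = 6, s(21) = 1, s(22) = 1, s(23) = 2, s(24) = 0, s(25) = 1, s(26) = 5, s(27) = 1, s(28) = 4, s(29) = 3, s(30) = 3, s(31) = 6, s(32) = 0, s(33) = 3, s(34) = 1, s(35) = 3, s(36) = 5, s(37) = 2, s(38) = 2, s(39) = 4, s(40) = 0, s(41) = 2, s(42) = 3, s(43) = 2, s(44) = 1, s(45) = 6, s(46) = 6, s(47) = 5, s(48) = 0, s(49) = 6, s(50) = 2.
The sequence repeats with period 48.
So s(16265) = s(1 + ((16265-1) mod 48)) = s(41) = 2.

2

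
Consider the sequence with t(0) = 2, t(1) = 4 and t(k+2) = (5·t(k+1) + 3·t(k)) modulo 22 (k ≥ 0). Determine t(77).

Listing terms: t(0) = 2; t(1) = 4; t(2) = 4; t(3) = 10; t(4) = 18; t(5) = 10; t(6) = 16; t(7) = 0; t(8) = 4; t(9) = 20; t(10) = 2; t(11) = 4.
Since (t(10), t(11)) = (t(0), t(1)) = (2, 4) (two consecutive terms determine the rest), the sequence is periodic with period 10.
(77 - 0) mod 10 = 7, so t(77) = t(7) = 0.

0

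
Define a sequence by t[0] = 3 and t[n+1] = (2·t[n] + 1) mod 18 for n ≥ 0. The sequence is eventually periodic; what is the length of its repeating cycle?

6

t[0] = 3; t[1] = 7; t[2] = 15; t[3] = 13; t[4] = 9; t[5] = 1; t[6] = 3.
The sequence repeats with period 6.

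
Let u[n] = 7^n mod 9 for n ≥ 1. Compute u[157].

7

u[1] = 7; u[2] = 4; u[3] = 1; u[4] = 7.
The sequence repeats with period 3.
(157 - 1) mod 3 = 0, so u[157] = u[1] = 7.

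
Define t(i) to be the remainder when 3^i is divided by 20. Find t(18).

We have t(1) = 3; t(2) = 9; t(3) = 7; t(4) = 1; t(5) = 3.
Since t(5) = t(1) = 3, the sequence is periodic with period 4.
So t(18) = t(1 + ((18-1) mod 4)) = t(2) = 9.

9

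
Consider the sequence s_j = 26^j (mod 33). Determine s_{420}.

Computing terms: s_1 = 26,  s_2 = 16,  s_3 = 20,  s_4 = 25,  s_5 = 23,  s_6 = 4,  s_7 = 5,  s_8 = 31,  s_9 = 14,  s_{10} = 1,  s_{11} = 26.
Since s_{11} = s_1 = 26, the sequence is periodic with period 10.
(420 - 1) mod 10 = 9, so s_{420} = s_{10} = 1.

1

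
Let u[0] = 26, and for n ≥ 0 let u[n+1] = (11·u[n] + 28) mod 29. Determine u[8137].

u[0] = 26; u[1] = 24; u[2] = 2; u[3] = 21; u[4] = 27; u[5] = 6; u[6] = 7; u[7] = 18; u[8] = 23; u[9] = 20; u[10] = 16; u[11] = 1; u[12] = 10; u[13] = 22; u[14] = 9; u[15] = 11; u[16] = 4; u[17] = 14; u[18] = 8; u[19] = 0; u[20] = 28; u[21] = 17; u[22] = 12; u[23] = 15; u[24] = 19; u[25] = 5; u[26] = 25; u[27] = 13; u[28] = 26.
The sequence repeats with period 28.
(8137 - 0) mod 28 = 17, so u[8137] = u[17] = 14.

14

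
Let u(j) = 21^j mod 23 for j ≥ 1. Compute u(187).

22

Listing terms: u(1) = 21,  u(2) = 4,  u(3) = 15,  u(4) = 16,  u(5) = 14,  u(6) = 18,  u(7) = 10,  u(8) = 3,  u(9) = 17,  u(10) = 12,  u(11) = 22,  u(12) = 2,  u(13) = 19,  u(14) = 8,  u(15) = 7,  u(16) = 9,  u(17) = 5,  u(18) = 13,  u(19) = 20,  u(20) = 6,  u(21) = 11,  u(22) = 1,  u(23) = 21.
The sequence repeats with period 22.
So u(187) = u(1 + ((187-1) mod 22)) = u(11) = 22.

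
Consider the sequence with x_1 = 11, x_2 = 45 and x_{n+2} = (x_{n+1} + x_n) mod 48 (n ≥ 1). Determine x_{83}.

Computing terms: x_1 = 11,  x_2 = 45,  x_3 = 8,  x_4 = 5,  x_5 = 13,  x_6 = 18,  x_7 = 31,  x_8 = 1,  x_9 = 32,  x_{10} = 33,  x_{11} = 17,  x_{12} = 2,  x_{13} = 19,  x_{14} = 21,  x_{15} = 40,  x_{16} = 13,  x_{17} = 5,  x_{18} = 18,  x_{19} = 23,  x_{20} = 41,  x_{21} = 16,  x_{22} = 9,  x_{23} = 25,  x_{24} = 34,  x_{25} = 11,  x_{26} = 45.
The sequence repeats with period 24.
(83 - 1) mod 24 = 10, so x_{83} = x_{11} = 17.

17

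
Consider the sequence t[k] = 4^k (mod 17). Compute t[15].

t[0] = 1,  t[1] = 4,  t[2] = 16,  t[3] = 13,  t[4] = 1.
Since t[4] = t[0] = 1, the sequence is periodic with period 4.
(15 - 0) mod 4 = 3, so t[15] = t[3] = 13.

13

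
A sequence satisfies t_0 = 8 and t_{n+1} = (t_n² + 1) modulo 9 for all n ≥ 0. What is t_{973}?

Listing terms: t_0 = 8, t_1 = 2, t_2 = 5, t_3 = 8.
The sequence repeats with period 3.
(973 - 0) mod 3 = 1, so t_{973} = t_1 = 2.

2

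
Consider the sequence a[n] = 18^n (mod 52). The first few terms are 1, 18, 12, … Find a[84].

We have a[0] = 1,  a[1] = 18,  a[2] = 12,  a[3] = 8,  a[4] = 40,  a[5] = 44,  a[6] = 12.
Since a[6] = a[2] = 12, the sequence is eventually periodic: after a pre-period of length 2 it cycles with period 4.
For n ≥ 2, a[n] depends only on (n - 2) mod 4. (84 - 2) mod 4 = 2, so a[84] = a[4] = 40.

40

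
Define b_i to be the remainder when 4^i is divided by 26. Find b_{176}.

b_0 = 1; b_1 = 4; b_2 = 16; b_3 = 12; b_4 = 22; b_5 = 10; b_6 = 14; b_7 = 4.
Since b_7 = b_1 = 4, the sequence is eventually periodic: after a pre-period of length 1 it cycles with period 6.
For i ≥ 1, b_i depends only on (i - 1) mod 6. (176 - 1) mod 6 = 1, so b_{176} = b_2 = 16.

16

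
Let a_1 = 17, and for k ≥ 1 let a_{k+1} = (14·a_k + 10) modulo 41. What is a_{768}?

21

Computing terms: a_1 = 17,  a_2 = 2,  a_3 = 38,  a_4 = 9,  a_5 = 13,  a_6 = 28,  a_7 = 33,  a_8 = 21,  a_9 = 17.
The sequence repeats with period 8.
So a_{768} = a_{1 + ((768-1) mod 8)} = a_8 = 21.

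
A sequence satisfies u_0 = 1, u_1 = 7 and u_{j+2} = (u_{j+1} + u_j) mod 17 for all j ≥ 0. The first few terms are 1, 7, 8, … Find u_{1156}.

6

We have u_0 = 1; u_1 = 7; u_2 = 8; u_3 = 15; u_4 = 6; u_5 = 4; u_6 = 10; u_7 = 14; u_8 = 7; u_9 = 4; u_{10} = 11; u_{11} = 15; u_{12} = 9; u_{13} = 7; u_{14} = 16; u_{15} = 6; u_{16} = 5; u_{17} = 11; u_{18} = 16; u_{19} = 10; u_{20} = 9; u_{21} = 2; u_{22} = 11; u_{23} = 13; u_{24} = 7; u_{25} = 3; u_{26} = 10; u_{27} = 13; u_{28} = 6; u_{29} = 2; u_{30} = 8; u_{31} = 10; u_{32} = 1; u_{33} = 11; u_{34} = 12; u_{35} = 6; u_{36} = 1; u_{37} = 7.
Since (u_{36}, u_{37}) = (u_0, u_1) = (1, 7) (two consecutive terms determine the rest), the sequence is periodic with period 36.
(1156 - 0) mod 36 = 4, so u_{1156} = u_4 = 6.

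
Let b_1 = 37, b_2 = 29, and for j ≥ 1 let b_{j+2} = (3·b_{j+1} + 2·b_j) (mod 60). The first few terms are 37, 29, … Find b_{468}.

We have b_1 = 37,  b_2 = 29,  b_3 = 41,  b_4 = 1,  b_5 = 25,  b_6 = 17,  b_7 = 41,  b_8 = 37,  b_9 = 13,  b_{10} = 53,  b_{11} = 5,  b_{12} = 1,  b_{13} = 13,  b_{14} = 41,  b_{15} = 29,  b_{16} = 49,  b_{17} = 25,  b_{18} = 53,  b_{19} = 29,  b_{20} = 13,  b_{21} = 37,  b_{22} = 17,  b_{23} = 5,  b_{24} = 49,  b_{25} = 37,  b_{26} = 29.
The sequence repeats with period 24.
(468 - 1) mod 24 = 11, so b_{468} = b_{12} = 1.

1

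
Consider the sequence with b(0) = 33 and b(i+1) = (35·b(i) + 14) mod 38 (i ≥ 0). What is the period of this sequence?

Computing terms: b(0) = 33, b(1) = 29, b(2) = 3, b(3) = 5, b(4) = 37, b(5) = 17, b(6) = 1, b(7) = 11, b(8) = 19, b(9) = 33.
The sequence repeats with period 9.

9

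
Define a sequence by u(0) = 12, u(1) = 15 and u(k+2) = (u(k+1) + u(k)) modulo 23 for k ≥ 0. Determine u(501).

Computing terms: u(0) = 12; u(1) = 15; u(2) = 4; u(3) = 19; u(4) = 0; u(5) = 19; u(6) = 19; u(7) = 15; u(8) = 11; u(9) = 3; u(10) = 14; u(11) = 17; u(12) = 8; u(13) = 2; u(14) = 10; u(15) = 12; u(16) = 22; u(17) = 11; u(18) = 10; u(19) = 21; u(20) = 8; u(21) = 6; u(22) = 14; u(23) = 20; u(24) = 11; u(25) = 8; u(26) = 19; u(27) = 4; u(28) = 0; u(29) = 4; u(30) = 4; u(31) = 8; u(32) = 12; u(33) = 20; u(34) = 9; u(35) = 6; u(36) = 15; u(37) = 21; u(38) = 13; u(39) = 11; u(40) = 1; u(41) = 12; u(42) = 13; u(43) = 2; u(44) = 15; u(45) = 17; u(46) = 9; u(47) = 3; u(48) = 12; u(49) = 15.
Since (u(48), u(49)) = (u(0), u(1)) = (12, 15) (two consecutive terms determine the rest), the sequence is periodic with period 48.
So u(501) = u(0 + ((501-0) mod 48)) = u(21) = 6.

6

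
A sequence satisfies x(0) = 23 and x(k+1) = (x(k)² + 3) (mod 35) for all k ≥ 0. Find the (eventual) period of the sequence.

We have x(0) = 23; x(1) = 7; x(2) = 17; x(3) = 12; x(4) = 7.
Since x(4) = x(1) = 7, the sequence is eventually periodic: after a pre-period of length 1 it cycles with period 3.

3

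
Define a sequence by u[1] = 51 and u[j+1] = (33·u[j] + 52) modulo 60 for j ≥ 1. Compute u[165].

31

We have u[1] = 51,  u[2] = 55,  u[3] = 7,  u[4] = 43,  u[5] = 31,  u[6] = 55.
Since u[6] = u[2] = 55, the sequence is eventually periodic: after a pre-period of length 1 it cycles with period 4.
For j ≥ 2, u[j] depends only on (j - 2) mod 4. (165 - 2) mod 4 = 3, so u[165] = u[5] = 31.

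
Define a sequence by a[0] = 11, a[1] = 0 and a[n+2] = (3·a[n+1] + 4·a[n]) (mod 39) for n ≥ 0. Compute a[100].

26

a[0] = 11,  a[1] = 0,  a[2] = 5,  a[3] = 15,  a[4] = 26,  a[5] = 21,  a[6] = 11,  a[7] = 0.
The sequence repeats with period 6.
So a[100] = a[0 + ((100-0) mod 6)] = a[4] = 26.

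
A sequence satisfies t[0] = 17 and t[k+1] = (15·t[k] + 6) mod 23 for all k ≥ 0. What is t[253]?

Computing terms: t[0] = 17,  t[1] = 8,  t[2] = 11,  t[3] = 10,  t[4] = 18,  t[5] = 0,  t[6] = 6,  t[7] = 4,  t[8] = 20,  t[9] = 7,  t[10] = 19,  t[11] = 15,  t[12] = 1,  t[13] = 21,  t[14] = 22,  t[15] = 14,  t[16] = 9,  t[17] = 3,  t[18] = 5,  t[19] = 12,  t[20] = 2,  t[21] = 13,  t[22] = 17.
Since t[22] = t[0] = 17, the sequence is periodic with period 22.
So t[253] = t[0 + ((253-0) mod 22)] = t[11] = 15.

15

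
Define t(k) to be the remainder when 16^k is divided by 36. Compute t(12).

t(0) = 1; t(1) = 16; t(2) = 4; t(3) = 28; t(4) = 16.
Since t(4) = t(1) = 16, the sequence is eventually periodic: after a pre-period of length 1 it cycles with period 3.
For k ≥ 1, t(k) depends only on (k - 1) mod 3. (12 - 1) mod 3 = 2, so t(12) = t(3) = 28.

28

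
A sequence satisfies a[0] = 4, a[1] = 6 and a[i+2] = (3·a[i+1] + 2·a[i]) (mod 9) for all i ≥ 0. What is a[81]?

Computing terms: a[0] = 4, a[1] = 6, a[2] = 8, a[3] = 0, a[4] = 7, a[5] = 3, a[6] = 5, a[7] = 3, a[8] = 1, a[9] = 0, a[10] = 2, a[11] = 6, a[12] = 4, a[13] = 6.
Since (a[12], a[13]) = (a[0], a[1]) = (4, 6) (two consecutive terms determine the rest), the sequence is periodic with period 12.
(81 - 0) mod 12 = 9, so a[81] = a[9] = 0.

0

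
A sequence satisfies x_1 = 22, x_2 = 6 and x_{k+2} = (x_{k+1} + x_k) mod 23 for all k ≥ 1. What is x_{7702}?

8

Computing terms: x_1 = 22, x_2 = 6, x_3 = 5, x_4 = 11, x_5 = 16, x_6 = 4, x_7 = 20, x_8 = 1, x_9 = 21, x_{10} = 22, x_{11} = 20, x_{12} = 19, x_{13} = 16, x_{14} = 12, x_{15} = 5, x_{16} = 17, x_{17} = 22, x_{18} = 16, x_{19} = 15, x_{20} = 8, x_{21} = 0, x_{22} = 8, x_{23} = 8, x_{24} = 16, x_{25} = 1, x_{26} = 17, x_{27} = 18, x_{28} = 12, x_{29} = 7, x_{30} = 19, x_{31} = 3, x_{32} = 22, x_{33} = 2, x_{34} = 1, x_{35} = 3, x_{36} = 4, x_{37} = 7, x_{38} = 11, x_{39} = 18, x_{40} = 6, x_{41} = 1, x_{42} = 7, x_{43} = 8, x_{44} = 15, x_{45} = 0, x_{46} = 15, x_{47} = 15, x_{48} = 7, x_{49} = 22, x_{50} = 6.
The sequence repeats with period 48.
(7702 - 1) mod 48 = 21, so x_{7702} = x_{22} = 8.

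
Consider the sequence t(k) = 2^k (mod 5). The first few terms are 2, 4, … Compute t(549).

2

Computing terms: t(1) = 2, t(2) = 4, t(3) = 3, t(4) = 1, t(5) = 2.
Since t(5) = t(1) = 2, the sequence is periodic with period 4.
So t(549) = t(1 + ((549-1) mod 4)) = t(1) = 2.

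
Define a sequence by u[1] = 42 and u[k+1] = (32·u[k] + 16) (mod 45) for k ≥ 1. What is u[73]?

42

u[1] = 42, u[2] = 10, u[3] = 21, u[4] = 13, u[5] = 27, u[6] = 25, u[7] = 6, u[8] = 28, u[9] = 12, u[10] = 40, u[11] = 36, u[12] = 43, u[13] = 42.
Since u[13] = u[1] = 42, the sequence is periodic with period 12.
(73 - 1) mod 12 = 0, so u[73] = u[1] = 42.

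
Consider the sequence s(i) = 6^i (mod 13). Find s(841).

s(1) = 6,  s(2) = 10,  s(3) = 8,  s(4) = 9,  s(5) = 2,  s(6) = 12,  s(7) = 7,  s(8) = 3,  s(9) = 5,  s(10) = 4,  s(11) = 11,  s(12) = 1,  s(13) = 6.
The sequence repeats with period 12.
So s(841) = s(1 + ((841-1) mod 12)) = s(1) = 6.

6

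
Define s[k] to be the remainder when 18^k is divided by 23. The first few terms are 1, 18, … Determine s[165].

Listing terms: s[0] = 1; s[1] = 18; s[2] = 2; s[3] = 13; s[4] = 4; s[5] = 3; s[6] = 8; s[7] = 6; s[8] = 16; s[9] = 12; s[10] = 9; s[11] = 1.
Since s[11] = s[0] = 1, the sequence is periodic with period 11.
(165 - 0) mod 11 = 0, so s[165] = s[0] = 1.

1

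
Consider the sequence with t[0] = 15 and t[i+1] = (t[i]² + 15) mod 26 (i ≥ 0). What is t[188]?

Computing terms: t[0] = 15; t[1] = 6; t[2] = 25; t[3] = 16; t[4] = 11; t[5] = 6.
Since t[5] = t[1] = 6, the sequence is eventually periodic: after a pre-period of length 1 it cycles with period 4.
For i ≥ 1, t[i] depends only on (i - 1) mod 4. (188 - 1) mod 4 = 3, so t[188] = t[4] = 11.

11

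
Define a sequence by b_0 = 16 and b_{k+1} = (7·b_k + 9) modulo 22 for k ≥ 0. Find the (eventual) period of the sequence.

10

b_0 = 16,  b_1 = 11,  b_2 = 20,  b_3 = 17,  b_4 = 18,  b_5 = 3,  b_6 = 8,  b_7 = 21,  b_8 = 2,  b_9 = 1,  b_{10} = 16.
Since b_{10} = b_0 = 16, the sequence is periodic with period 10.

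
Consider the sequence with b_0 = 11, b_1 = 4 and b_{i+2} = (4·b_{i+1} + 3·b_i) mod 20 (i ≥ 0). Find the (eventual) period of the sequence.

We have b_0 = 11; b_1 = 4; b_2 = 9; b_3 = 8; b_4 = 19; b_5 = 0; b_6 = 17; b_7 = 8; b_8 = 3; b_9 = 16; b_{10} = 13; b_{11} = 0; b_{12} = 19; b_{13} = 16; b_{14} = 1; b_{15} = 12; b_{16} = 11; b_{17} = 0; b_{18} = 13; b_{19} = 12; b_{20} = 7; b_{21} = 4; b_{22} = 17; b_{23} = 0; b_{24} = 11; b_{25} = 4.
Since (b_{24}, b_{25}) = (b_0, b_1) = (11, 4) (two consecutive terms determine the rest), the sequence is periodic with period 24.

24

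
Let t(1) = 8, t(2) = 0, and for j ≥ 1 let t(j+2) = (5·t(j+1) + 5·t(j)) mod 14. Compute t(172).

4

t(1) = 8,  t(2) = 0,  t(3) = 12,  t(4) = 4,  t(5) = 10,  t(6) = 0,  t(7) = 8,  t(8) = 12,  t(9) = 2,  t(10) = 0,  t(11) = 10,  t(12) = 8,  t(13) = 6,  t(14) = 0,  t(15) = 2,  t(16) = 10,  t(17) = 4,  t(18) = 0,  t(19) = 6,  t(20) = 2,  t(21) = 12,  t(22) = 0,  t(23) = 4,  t(24) = 6,  t(25) = 8,  t(26) = 0.
The sequence repeats with period 24.
So t(172) = t(1 + ((172-1) mod 24)) = t(4) = 4.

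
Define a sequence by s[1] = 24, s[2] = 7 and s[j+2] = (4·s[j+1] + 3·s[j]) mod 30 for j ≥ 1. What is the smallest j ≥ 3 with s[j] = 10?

3

Computing terms: s[1] = 24,  s[2] = 7,  s[3] = 10,  s[4] = 1,  s[5] = 4,  s[6] = 19,  s[7] = 28,  s[8] = 19,  s[9] = 10,  s[10] = 7,  s[11] = 28,  s[12] = 13,  s[13] = 16,  s[14] = 13,  s[15] = 10,  s[16] = 19,  s[17] = 16,  s[18] = 1,  s[19] = 22,  s[20] = 1,  s[21] = 10,  s[22] = 13,  s[23] = 22,  s[24] = 7,  s[25] = 4,  s[26] = 7,  s[27] = 10.
Since (s[26], s[27]) = (s[2], s[3]) = (7, 10) (two consecutive terms determine the rest), the sequence is eventually periodic: after a pre-period of length 1 it cycles with period 24.
The value 10 first appears (with j ≥ 3) at s[3].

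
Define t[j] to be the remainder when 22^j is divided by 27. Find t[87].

19

We have t[1] = 22, t[2] = 25, t[3] = 10, t[4] = 4, t[5] = 7, t[6] = 19, t[7] = 13, t[8] = 16, t[9] = 1, t[10] = 22.
Since t[10] = t[1] = 22, the sequence is periodic with period 9.
So t[87] = t[1 + ((87-1) mod 9)] = t[6] = 19.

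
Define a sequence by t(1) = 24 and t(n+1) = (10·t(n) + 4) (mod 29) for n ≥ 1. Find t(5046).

Computing terms: t(1) = 24, t(2) = 12, t(3) = 8, t(4) = 26, t(5) = 3, t(6) = 5, t(7) = 25, t(8) = 22, t(9) = 21, t(10) = 11, t(11) = 27, t(12) = 13, t(13) = 18, t(14) = 10, t(15) = 17, t(16) = 0, t(17) = 4, t(18) = 15, t(19) = 9, t(20) = 7, t(21) = 16, t(22) = 19, t(23) = 20, t(24) = 1, t(25) = 14, t(26) = 28, t(27) = 23, t(28) = 2, t(29) = 24.
Since t(29) = t(1) = 24, the sequence is periodic with period 28.
So t(5046) = t(1 + ((5046-1) mod 28)) = t(6) = 5.

5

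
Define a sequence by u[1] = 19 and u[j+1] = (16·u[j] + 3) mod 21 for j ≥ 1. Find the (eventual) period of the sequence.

We have u[1] = 19; u[2] = 13; u[3] = 1; u[4] = 19.
The sequence repeats with period 3.

3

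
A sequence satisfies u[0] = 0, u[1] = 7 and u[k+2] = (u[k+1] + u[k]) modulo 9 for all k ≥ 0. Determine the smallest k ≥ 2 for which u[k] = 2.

Computing terms: u[0] = 0, u[1] = 7, u[2] = 7, u[3] = 5, u[4] = 3, u[5] = 8, u[6] = 2, u[7] = 1, u[8] = 3, u[9] = 4, u[10] = 7, u[11] = 2, u[12] = 0, u[13] = 2, u[14] = 2, u[15] = 4, u[16] = 6, u[17] = 1, u[18] = 7, u[19] = 8, u[20] = 6, u[21] = 5, u[22] = 2, u[23] = 7, u[24] = 0, u[25] = 7.
The sequence repeats with period 24.
The value 2 first appears (with k ≥ 2) at u[6].

6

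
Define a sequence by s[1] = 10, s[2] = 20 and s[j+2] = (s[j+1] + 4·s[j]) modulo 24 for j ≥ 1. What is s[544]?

4

Computing terms: s[1] = 10,  s[2] = 20,  s[3] = 12,  s[4] = 20,  s[5] = 20,  s[6] = 4,  s[7] = 12,  s[8] = 4,  s[9] = 4,  s[10] = 20,  s[11] = 12.
Since (s[10], s[11]) = (s[2], s[3]) = (20, 12) (two consecutive terms determine the rest), the sequence is eventually periodic: after a pre-period of length 1 it cycles with period 8.
For j ≥ 2, s[j] depends only on (j - 2) mod 8. (544 - 2) mod 8 = 6, so s[544] = s[8] = 4.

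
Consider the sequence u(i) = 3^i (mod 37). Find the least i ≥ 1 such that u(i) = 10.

12

We have u(0) = 1, u(1) = 3, u(2) = 9, u(3) = 27, u(4) = 7, u(5) = 21, u(6) = 26, u(7) = 4, u(8) = 12, u(9) = 36, u(10) = 34, u(11) = 28, u(12) = 10, u(13) = 30, u(14) = 16, u(15) = 11, u(16) = 33, u(17) = 25, u(18) = 1.
The sequence repeats with period 18.
The value 10 first appears (with i ≥ 1) at u(12).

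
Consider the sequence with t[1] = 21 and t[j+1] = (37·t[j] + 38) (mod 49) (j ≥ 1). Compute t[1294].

0

Computing terms: t[1] = 21; t[2] = 31; t[3] = 9; t[4] = 28; t[5] = 45; t[6] = 37; t[7] = 35; t[8] = 10; t[9] = 16; t[10] = 42; t[11] = 24; t[12] = 44; t[13] = 0; t[14] = 38; t[15] = 23; t[16] = 7; t[17] = 3; t[18] = 2; t[19] = 14; t[20] = 17; t[21] = 30; t[22] = 21.
Since t[22] = t[1] = 21, the sequence is periodic with period 21.
So t[1294] = t[1 + ((1294-1) mod 21)] = t[13] = 0.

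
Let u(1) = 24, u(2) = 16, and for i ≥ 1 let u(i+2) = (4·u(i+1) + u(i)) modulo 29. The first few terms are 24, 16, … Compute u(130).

20

u(1) = 24,  u(2) = 16,  u(3) = 1,  u(4) = 20,  u(5) = 23,  u(6) = 25,  u(7) = 7,  u(8) = 24,  u(9) = 16.
The sequence repeats with period 7.
So u(130) = u(1 + ((130-1) mod 7)) = u(4) = 20.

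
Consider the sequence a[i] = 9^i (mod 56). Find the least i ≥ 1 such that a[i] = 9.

1

Computing terms: a[0] = 1; a[1] = 9; a[2] = 25; a[3] = 1.
The sequence repeats with period 3.
The value 9 first appears (with i ≥ 1) at a[1].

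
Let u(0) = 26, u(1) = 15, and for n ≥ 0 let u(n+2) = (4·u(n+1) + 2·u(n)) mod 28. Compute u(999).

Listing terms: u(0) = 26; u(1) = 15; u(2) = 0; u(3) = 2; u(4) = 8; u(5) = 8; u(6) = 20; u(7) = 12; u(8) = 4; u(9) = 12; u(10) = 0; u(11) = 24; u(12) = 12; u(13) = 12; u(14) = 16; u(15) = 4; u(16) = 20; u(17) = 4; u(18) = 0; u(19) = 8; u(20) = 4; u(21) = 4; u(22) = 24; u(23) = 20; u(24) = 16; u(25) = 20; u(26) = 0; u(27) = 12; u(28) = 20; u(29) = 20; u(30) = 8; u(31) = 16; u(32) = 24; u(33) = 16; u(34) = 0; u(35) = 4; u(36) = 16; u(37) = 16; u(38) = 12; u(39) = 24; u(40) = 8; u(41) = 24; u(42) = 0; u(43) = 20; u(44) = 24; u(45) = 24; u(46) = 4; u(47) = 8; u(48) = 12; u(49) = 8; u(50) = 0; u(51) = 16; u(52) = 8; u(53) = 8.
Since (u(52), u(53)) = (u(4), u(5)) = (8, 8) (two consecutive terms determine the rest), the sequence is eventually periodic: after a pre-period of length 4 it cycles with period 48.
For n ≥ 4, u(n) depends only on (n - 4) mod 48. (999 - 4) mod 48 = 35, so u(999) = u(39) = 24.

24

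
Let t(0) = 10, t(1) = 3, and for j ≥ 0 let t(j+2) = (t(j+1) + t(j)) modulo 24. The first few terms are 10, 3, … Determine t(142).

17

Listing terms: t(0) = 10; t(1) = 3; t(2) = 13; t(3) = 16; t(4) = 5; t(5) = 21; t(6) = 2; t(7) = 23; t(8) = 1; t(9) = 0; t(10) = 1; t(11) = 1; t(12) = 2; t(13) = 3; t(14) = 5; t(15) = 8; t(16) = 13; t(17) = 21; t(18) = 10; t(19) = 7; t(20) = 17; t(21) = 0; t(22) = 17; t(23) = 17; t(24) = 10; t(25) = 3.
The sequence repeats with period 24.
(142 - 0) mod 24 = 22, so t(142) = t(22) = 17.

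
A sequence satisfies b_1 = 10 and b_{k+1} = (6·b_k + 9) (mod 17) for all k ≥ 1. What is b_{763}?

Listing terms: b_1 = 10, b_2 = 1, b_3 = 15, b_4 = 14, b_5 = 8, b_6 = 6, b_7 = 11, b_8 = 7, b_9 = 0, b_{10} = 9, b_{11} = 12, b_{12} = 13, b_{13} = 2, b_{14} = 4, b_{15} = 16, b_{16} = 3, b_{17} = 10.
Since b_{17} = b_1 = 10, the sequence is periodic with period 16.
So b_{763} = b_{1 + ((763-1) mod 16)} = b_{11} = 12.

12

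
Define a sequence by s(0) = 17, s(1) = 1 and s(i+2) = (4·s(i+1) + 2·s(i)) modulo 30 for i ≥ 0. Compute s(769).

16

s(0) = 17,  s(1) = 1,  s(2) = 8,  s(3) = 4,  s(4) = 2,  s(5) = 16,  s(6) = 8,  s(7) = 4.
Since (s(6), s(7)) = (s(2), s(3)) = (8, 4) (two consecutive terms determine the rest), the sequence is eventually periodic: after a pre-period of length 2 it cycles with period 4.
For i ≥ 2, s(i) depends only on (i - 2) mod 4. (769 - 2) mod 4 = 3, so s(769) = s(5) = 16.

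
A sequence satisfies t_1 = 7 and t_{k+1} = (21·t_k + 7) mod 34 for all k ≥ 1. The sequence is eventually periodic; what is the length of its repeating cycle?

4

We have t_1 = 7; t_2 = 18; t_3 = 11; t_4 = 0; t_5 = 7.
Since t_5 = t_1 = 7, the sequence is periodic with period 4.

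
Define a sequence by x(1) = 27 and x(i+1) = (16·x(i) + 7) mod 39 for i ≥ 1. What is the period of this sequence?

3

x(1) = 27,  x(2) = 10,  x(3) = 11,  x(4) = 27.
Since x(4) = x(1) = 27, the sequence is periodic with period 3.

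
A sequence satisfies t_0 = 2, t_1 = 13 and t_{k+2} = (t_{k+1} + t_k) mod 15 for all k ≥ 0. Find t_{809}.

4

t_0 = 2, t_1 = 13, t_2 = 0, t_3 = 13, t_4 = 13, t_5 = 11, t_6 = 9, t_7 = 5, t_8 = 14, t_9 = 4, t_{10} = 3, t_{11} = 7, t_{12} = 10, t_{13} = 2, t_{14} = 12, t_{15} = 14, t_{16} = 11, t_{17} = 10, t_{18} = 6, t_{19} = 1, t_{20} = 7, t_{21} = 8, t_{22} = 0, t_{23} = 8, t_{24} = 8, t_{25} = 1, t_{26} = 9, t_{27} = 10, t_{28} = 4, t_{29} = 14, t_{30} = 3, t_{31} = 2, t_{32} = 5, t_{33} = 7, t_{34} = 12, t_{35} = 4, t_{36} = 1, t_{37} = 5, t_{38} = 6, t_{39} = 11, t_{40} = 2, t_{41} = 13.
Since (t_{40}, t_{41}) = (t_0, t_1) = (2, 13) (two consecutive terms determine the rest), the sequence is periodic with period 40.
(809 - 0) mod 40 = 9, so t_{809} = t_9 = 4.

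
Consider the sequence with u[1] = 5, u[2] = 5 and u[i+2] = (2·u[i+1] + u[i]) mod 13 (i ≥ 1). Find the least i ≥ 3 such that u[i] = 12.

Listing terms: u[1] = 5, u[2] = 5, u[3] = 2, u[4] = 9, u[5] = 7, u[6] = 10, u[7] = 1, u[8] = 12, u[9] = 12, u[10] = 10, u[11] = 6, u[12] = 9, u[13] = 11, u[14] = 5, u[15] = 8, u[16] = 8, u[17] = 11, u[18] = 4, u[19] = 6, u[20] = 3, u[21] = 12, u[22] = 1, u[23] = 1, u[24] = 3, u[25] = 7, u[26] = 4, u[27] = 2, u[28] = 8, u[29] = 5, u[30] = 5.
The sequence repeats with period 28.
The value 12 first appears (with i ≥ 3) at u[8].

8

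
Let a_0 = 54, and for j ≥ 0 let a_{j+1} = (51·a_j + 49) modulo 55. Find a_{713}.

41

a_0 = 54; a_1 = 53; a_2 = 2; a_3 = 41; a_4 = 50; a_5 = 14; a_6 = 48; a_7 = 22; a_8 = 16; a_9 = 40; a_{10} = 54.
Since a_{10} = a_0 = 54, the sequence is periodic with period 10.
(713 - 0) mod 10 = 3, so a_{713} = a_3 = 41.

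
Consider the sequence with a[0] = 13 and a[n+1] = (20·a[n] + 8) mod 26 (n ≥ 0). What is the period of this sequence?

12

We have a[0] = 13; a[1] = 8; a[2] = 12; a[3] = 14; a[4] = 2; a[5] = 22; a[6] = 6; a[7] = 24; a[8] = 20; a[9] = 18; a[10] = 4; a[11] = 10; a[12] = 0; a[13] = 8.
Since a[13] = a[1] = 8, the sequence is eventually periodic: after a pre-period of length 1 it cycles with period 12.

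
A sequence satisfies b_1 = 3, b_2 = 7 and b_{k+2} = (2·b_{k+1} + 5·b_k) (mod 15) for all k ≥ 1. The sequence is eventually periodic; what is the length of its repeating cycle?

12

We have b_1 = 3; b_2 = 7; b_3 = 14; b_4 = 3; b_5 = 1; b_6 = 2; b_7 = 9; b_8 = 13; b_9 = 11; b_{10} = 12; b_{11} = 4; b_{12} = 8; b_{13} = 6; b_{14} = 7; b_{15} = 14.
Since (b_{14}, b_{15}) = (b_2, b_3) = (7, 14) (two consecutive terms determine the rest), the sequence is eventually periodic: after a pre-period of length 1 it cycles with period 12.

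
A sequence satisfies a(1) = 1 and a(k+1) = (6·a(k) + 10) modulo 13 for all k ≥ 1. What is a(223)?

Listing terms: a(1) = 1; a(2) = 3; a(3) = 2; a(4) = 9; a(5) = 12; a(6) = 4; a(7) = 8; a(8) = 6; a(9) = 7; a(10) = 0; a(11) = 10; a(12) = 5; a(13) = 1.
The sequence repeats with period 12.
So a(223) = a(1 + ((223-1) mod 12)) = a(7) = 8.

8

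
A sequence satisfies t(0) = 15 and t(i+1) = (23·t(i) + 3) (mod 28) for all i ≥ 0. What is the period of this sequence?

6

Computing terms: t(0) = 15, t(1) = 12, t(2) = 27, t(3) = 8, t(4) = 19, t(5) = 20, t(6) = 15.
Since t(6) = t(0) = 15, the sequence is periodic with period 6.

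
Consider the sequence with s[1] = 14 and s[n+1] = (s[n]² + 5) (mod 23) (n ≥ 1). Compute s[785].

8

Listing terms: s[1] = 14,  s[2] = 17,  s[3] = 18,  s[4] = 7,  s[5] = 8,  s[6] = 0,  s[7] = 5,  s[8] = 7.
Since s[8] = s[4] = 7, the sequence is eventually periodic: after a pre-period of length 3 it cycles with period 4.
For n ≥ 4, s[n] depends only on (n - 4) mod 4. (785 - 4) mod 4 = 1, so s[785] = s[5] = 8.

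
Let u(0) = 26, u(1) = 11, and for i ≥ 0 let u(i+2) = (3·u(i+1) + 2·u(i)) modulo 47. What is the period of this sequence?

Computing terms: u(0) = 26; u(1) = 11; u(2) = 38; u(3) = 42; u(4) = 14; u(5) = 32; u(6) = 30; u(7) = 13; u(8) = 5; u(9) = 41; u(10) = 39; u(11) = 11; u(12) = 17; u(13) = 26; u(14) = 18; u(15) = 12; u(16) = 25; u(17) = 5; u(18) = 18; u(19) = 17; u(20) = 40; u(21) = 13; u(22) = 25; u(23) = 7; u(24) = 24; u(25) = 39; u(26) = 24; u(27) = 9; u(28) = 28; u(29) = 8; u(30) = 33; u(31) = 21; u(32) = 35; u(33) = 6; u(34) = 41; u(35) = 41; u(36) = 17; u(37) = 39; u(38) = 10; u(39) = 14; u(40) = 15; u(41) = 26; u(42) = 14; u(43) = 0; u(44) = 28; u(45) = 37; u(46) = 26; u(47) = 11.
The sequence repeats with period 46.

46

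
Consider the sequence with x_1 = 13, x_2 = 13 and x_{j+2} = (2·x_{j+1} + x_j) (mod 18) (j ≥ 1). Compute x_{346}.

1

x_1 = 13, x_2 = 13, x_3 = 3, x_4 = 1, x_5 = 5, x_6 = 11, x_7 = 9, x_8 = 11, x_9 = 13, x_{10} = 1, x_{11} = 15, x_{12} = 13, x_{13} = 5, x_{14} = 5, x_{15} = 15, x_{16} = 17, x_{17} = 13, x_{18} = 7, x_{19} = 9, x_{20} = 7, x_{21} = 5, x_{22} = 17, x_{23} = 3, x_{24} = 5, x_{25} = 13, x_{26} = 13.
Since (x_{25}, x_{26}) = (x_1, x_2) = (13, 13) (two consecutive terms determine the rest), the sequence is periodic with period 24.
(346 - 1) mod 24 = 9, so x_{346} = x_{10} = 1.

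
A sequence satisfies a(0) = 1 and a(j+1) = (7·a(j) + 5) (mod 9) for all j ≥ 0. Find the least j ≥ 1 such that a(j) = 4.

6

We have a(0) = 1, a(1) = 3, a(2) = 8, a(3) = 7, a(4) = 0, a(5) = 5, a(6) = 4, a(7) = 6, a(8) = 2, a(9) = 1.
Since a(9) = a(0) = 1, the sequence is periodic with period 9.
The value 4 first appears (with j ≥ 1) at a(6).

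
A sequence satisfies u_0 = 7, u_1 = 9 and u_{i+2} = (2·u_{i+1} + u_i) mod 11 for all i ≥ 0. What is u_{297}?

6

We have u_0 = 7; u_1 = 9; u_2 = 3; u_3 = 4; u_4 = 0; u_5 = 4; u_6 = 8; u_7 = 9; u_8 = 4; u_9 = 6; u_{10} = 5; u_{11} = 5; u_{12} = 4; u_{13} = 2; u_{14} = 8; u_{15} = 7; u_{16} = 0; u_{17} = 7; u_{18} = 3; u_{19} = 2; u_{20} = 7; u_{21} = 5; u_{22} = 6; u_{23} = 6; u_{24} = 7; u_{25} = 9.
Since (u_{24}, u_{25}) = (u_0, u_1) = (7, 9) (two consecutive terms determine the rest), the sequence is periodic with period 24.
So u_{297} = u_{0 + ((297-0) mod 24)} = u_9 = 6.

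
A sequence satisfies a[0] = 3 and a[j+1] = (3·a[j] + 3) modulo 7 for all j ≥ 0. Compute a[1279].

Listing terms: a[0] = 3, a[1] = 5, a[2] = 4, a[3] = 1, a[4] = 6, a[5] = 0, a[6] = 3.
The sequence repeats with period 6.
(1279 - 0) mod 6 = 1, so a[1279] = a[1] = 5.

5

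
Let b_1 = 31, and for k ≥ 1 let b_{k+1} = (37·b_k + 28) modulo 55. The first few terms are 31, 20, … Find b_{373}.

31

We have b_1 = 31,  b_2 = 20,  b_3 = 53,  b_4 = 9,  b_5 = 31.
The sequence repeats with period 4.
(373 - 1) mod 4 = 0, so b_{373} = b_1 = 31.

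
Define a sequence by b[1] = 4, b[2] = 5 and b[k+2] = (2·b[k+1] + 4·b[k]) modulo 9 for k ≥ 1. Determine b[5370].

Computing terms: b[1] = 4,  b[2] = 5,  b[3] = 8,  b[4] = 0,  b[5] = 5,  b[6] = 1,  b[7] = 4,  b[8] = 3,  b[9] = 4,  b[10] = 2,  b[11] = 2,  b[12] = 3,  b[13] = 5,  b[14] = 4,  b[15] = 1,  b[16] = 0,  b[17] = 4,  b[18] = 8,  b[19] = 5,  b[20] = 6,  b[21] = 5,  b[22] = 7,  b[23] = 7,  b[24] = 6,  b[25] = 4,  b[26] = 5.
Since (b[25], b[26]) = (b[1], b[2]) = (4, 5) (two consecutive terms determine the rest), the sequence is periodic with period 24.
(5370 - 1) mod 24 = 17, so b[5370] = b[18] = 8.

8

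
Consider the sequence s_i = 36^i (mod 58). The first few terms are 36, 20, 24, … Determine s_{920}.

24

Computing terms: s_1 = 36; s_2 = 20; s_3 = 24; s_4 = 52; s_5 = 16; s_6 = 54; s_7 = 30; s_8 = 36.
Since s_8 = s_1 = 36, the sequence is periodic with period 7.
(920 - 1) mod 7 = 2, so s_{920} = s_3 = 24.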